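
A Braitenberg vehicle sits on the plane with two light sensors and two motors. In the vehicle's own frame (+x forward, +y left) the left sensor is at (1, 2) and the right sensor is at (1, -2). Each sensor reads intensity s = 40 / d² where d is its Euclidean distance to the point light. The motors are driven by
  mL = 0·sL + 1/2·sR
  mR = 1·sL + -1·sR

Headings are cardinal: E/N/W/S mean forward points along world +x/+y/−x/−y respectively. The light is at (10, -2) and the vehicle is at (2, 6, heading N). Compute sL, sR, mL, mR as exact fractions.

left sensor world pos  = (0, 7); dL² = 181
right sensor world pos = (4, 7); dR² = 117
sL = 40/181 = 40/181
sR = 40/117 = 40/117
mL = 0·sL + 1/2·sR = 20/117
mR = 1·sL + -1·sR = -2560/21177

40/181 40/117 20/117 -2560/21177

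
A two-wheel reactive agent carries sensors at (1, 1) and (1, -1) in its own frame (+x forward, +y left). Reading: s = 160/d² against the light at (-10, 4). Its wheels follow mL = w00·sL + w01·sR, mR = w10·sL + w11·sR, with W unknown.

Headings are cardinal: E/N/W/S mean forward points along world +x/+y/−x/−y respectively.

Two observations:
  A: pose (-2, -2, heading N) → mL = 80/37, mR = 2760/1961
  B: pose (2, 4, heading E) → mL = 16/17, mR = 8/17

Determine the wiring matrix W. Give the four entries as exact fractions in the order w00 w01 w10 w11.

1 0 1 -1/2

obs A: pose=(-2,-2,N) → sL=80/37, sR=80/53, mL=80/37, mR=2760/1961
obs B: pose=(2,4,E) → sL=16/17, sR=16/17, mL=16/17, mR=8/17
sensor matrix S = [[80/37, 80/53], [16/17, 16/17]]; det S = 20480/33337
solve [mL_A; mL_B] = S·[w00; w01] and [mR_A; mR_B] = S·[w10; w11]:
  w00 = 1, w01 = 0, w10 = 1, w11 = -1/2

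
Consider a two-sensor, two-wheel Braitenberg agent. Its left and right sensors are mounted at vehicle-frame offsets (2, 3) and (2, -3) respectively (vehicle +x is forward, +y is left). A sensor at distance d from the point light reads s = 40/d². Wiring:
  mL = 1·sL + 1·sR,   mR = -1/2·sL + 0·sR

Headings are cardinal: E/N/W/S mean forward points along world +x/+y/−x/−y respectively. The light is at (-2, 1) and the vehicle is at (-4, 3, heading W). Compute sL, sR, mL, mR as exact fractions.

left sensor world pos  = (-6, 0); dL² = 17
right sensor world pos = (-6, 6); dR² = 41
sL = 40/17 = 40/17
sR = 40/41 = 40/41
mL = 1·sL + 1·sR = 2320/697
mR = -1/2·sL + 0·sR = -20/17

40/17 40/41 2320/697 -20/17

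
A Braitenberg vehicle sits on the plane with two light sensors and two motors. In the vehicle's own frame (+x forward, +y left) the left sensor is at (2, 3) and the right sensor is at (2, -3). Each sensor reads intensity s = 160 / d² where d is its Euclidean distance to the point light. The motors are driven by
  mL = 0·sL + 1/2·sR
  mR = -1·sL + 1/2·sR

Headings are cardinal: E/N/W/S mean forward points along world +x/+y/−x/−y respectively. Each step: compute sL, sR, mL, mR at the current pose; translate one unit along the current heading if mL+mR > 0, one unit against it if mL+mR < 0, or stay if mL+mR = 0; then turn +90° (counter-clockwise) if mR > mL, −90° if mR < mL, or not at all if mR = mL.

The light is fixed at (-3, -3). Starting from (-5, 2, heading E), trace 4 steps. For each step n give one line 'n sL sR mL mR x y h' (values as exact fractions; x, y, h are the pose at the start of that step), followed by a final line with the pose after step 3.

n=0: pose=(-5,2,E); sL=5/2, sR=40; mL=20, mR=35/2; mL+mR=75/2 → advance +1; mR−mL=-5/2 → turn -1·90°
n=1: pose=(-4,2,S); sL=160/13, sR=32/5; mL=16/5, mR=-592/65; mL+mR=-384/65 → advance -1; mR−mL=-160/13 → turn -1·90°
n=2: pose=(-4,3,W); sL=80/9, sR=16/9; mL=8/9, mR=-8; mL+mR=-64/9 → advance -1; mR−mL=-80/9 → turn -1·90°
n=3: pose=(-3,3,N); sL=160/73, sR=160/73; mL=80/73, mR=-80/73; mL+mR=0 → advance +0; mR−mL=-160/73 → turn -1·90°

0 5/2 40 20 35/2 -5 2 E
1 160/13 32/5 16/5 -592/65 -4 2 S
2 80/9 16/9 8/9 -8 -4 3 W
3 160/73 160/73 80/73 -80/73 -3 3 N
final -3 3 E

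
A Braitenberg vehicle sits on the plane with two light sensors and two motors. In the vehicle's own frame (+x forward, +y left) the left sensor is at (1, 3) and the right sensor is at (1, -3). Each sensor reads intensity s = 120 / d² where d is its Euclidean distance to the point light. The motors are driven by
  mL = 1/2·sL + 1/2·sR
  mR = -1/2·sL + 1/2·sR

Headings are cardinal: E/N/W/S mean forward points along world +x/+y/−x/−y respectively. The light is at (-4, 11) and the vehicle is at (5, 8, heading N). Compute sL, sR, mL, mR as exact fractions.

left sensor world pos  = (2, 9); dL² = 40
right sensor world pos = (8, 9); dR² = 148
sL = 120/40 = 3
sR = 120/148 = 30/37
mL = 1/2·sL + 1/2·sR = 141/74
mR = -1/2·sL + 1/2·sR = -81/74

3 30/37 141/74 -81/74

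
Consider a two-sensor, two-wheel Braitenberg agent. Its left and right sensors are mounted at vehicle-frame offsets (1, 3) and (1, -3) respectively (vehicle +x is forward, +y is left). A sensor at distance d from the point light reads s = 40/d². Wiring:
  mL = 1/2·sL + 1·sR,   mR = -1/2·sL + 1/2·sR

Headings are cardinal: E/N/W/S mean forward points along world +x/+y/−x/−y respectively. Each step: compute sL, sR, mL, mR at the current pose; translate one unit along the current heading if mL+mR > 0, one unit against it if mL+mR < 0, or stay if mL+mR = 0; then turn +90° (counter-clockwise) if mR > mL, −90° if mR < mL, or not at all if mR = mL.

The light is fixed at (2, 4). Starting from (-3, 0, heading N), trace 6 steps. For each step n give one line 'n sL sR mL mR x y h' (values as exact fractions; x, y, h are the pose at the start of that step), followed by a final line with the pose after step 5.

0 40/73 40/13 3180/949 1200/949 -3 0 N
1 5/2 10/13 105/52 -45/52 -3 1 E
2 40/17 8/13 396/221 -192/221 -2 1 S
3 20/37 20/13 870/481 240/481 -2 0 W
4 40/73 40/13 3180/949 1200/949 -3 0 N
5 5/2 10/13 105/52 -45/52 -3 1 E
final -2 1 S

n=0: pose=(-3,0,N); sL=40/73, sR=40/13; mL=3180/949, mR=1200/949; mL+mR=60/13 → advance +1; mR−mL=-1980/949 → turn -1·90°
n=1: pose=(-3,1,E); sL=5/2, sR=10/13; mL=105/52, mR=-45/52; mL+mR=15/13 → advance +1; mR−mL=-75/26 → turn -1·90°
n=2: pose=(-2,1,S); sL=40/17, sR=8/13; mL=396/221, mR=-192/221; mL+mR=12/13 → advance +1; mR−mL=-588/221 → turn -1·90°
n=3: pose=(-2,0,W); sL=20/37, sR=20/13; mL=870/481, mR=240/481; mL+mR=30/13 → advance +1; mR−mL=-630/481 → turn -1·90°
n=4: pose=(-3,0,N); sL=40/73, sR=40/13; mL=3180/949, mR=1200/949; mL+mR=60/13 → advance +1; mR−mL=-1980/949 → turn -1·90°
n=5: pose=(-3,1,E); sL=5/2, sR=10/13; mL=105/52, mR=-45/52; mL+mR=15/13 → advance +1; mR−mL=-75/26 → turn -1·90°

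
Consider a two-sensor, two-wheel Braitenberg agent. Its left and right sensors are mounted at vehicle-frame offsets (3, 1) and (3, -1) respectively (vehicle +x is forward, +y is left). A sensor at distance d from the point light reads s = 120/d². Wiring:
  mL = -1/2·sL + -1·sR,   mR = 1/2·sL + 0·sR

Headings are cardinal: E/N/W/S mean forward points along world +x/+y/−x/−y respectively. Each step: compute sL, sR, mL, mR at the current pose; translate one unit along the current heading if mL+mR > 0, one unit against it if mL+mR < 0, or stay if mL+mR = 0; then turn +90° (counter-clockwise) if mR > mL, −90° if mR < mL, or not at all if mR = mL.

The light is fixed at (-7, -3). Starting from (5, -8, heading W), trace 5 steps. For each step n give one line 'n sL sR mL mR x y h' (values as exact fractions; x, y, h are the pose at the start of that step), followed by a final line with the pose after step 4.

0 40/39 120/97 -6620/3783 20/39 5 -8 W
1 6/13 15/26 -21/26 3/13 6 -8 S
2 24/53 120/281 -9732/14893 12/53 6 -7 E
3 60/61 12/17 -1242/1037 30/61 5 -7 N
4 40/39 120/97 -6620/3783 20/39 5 -8 W
final 6 -8 S

n=0: pose=(5,-8,W); sL=40/39, sR=120/97; mL=-6620/3783, mR=20/39; mL+mR=-120/97 → advance -1; mR−mL=8560/3783 → turn +1·90°
n=1: pose=(6,-8,S); sL=6/13, sR=15/26; mL=-21/26, mR=3/13; mL+mR=-15/26 → advance -1; mR−mL=27/26 → turn +1·90°
n=2: pose=(6,-7,E); sL=24/53, sR=120/281; mL=-9732/14893, mR=12/53; mL+mR=-120/281 → advance -1; mR−mL=13104/14893 → turn +1·90°
n=3: pose=(5,-7,N); sL=60/61, sR=12/17; mL=-1242/1037, mR=30/61; mL+mR=-12/17 → advance -1; mR−mL=1752/1037 → turn +1·90°
n=4: pose=(5,-8,W); sL=40/39, sR=120/97; mL=-6620/3783, mR=20/39; mL+mR=-120/97 → advance -1; mR−mL=8560/3783 → turn +1·90°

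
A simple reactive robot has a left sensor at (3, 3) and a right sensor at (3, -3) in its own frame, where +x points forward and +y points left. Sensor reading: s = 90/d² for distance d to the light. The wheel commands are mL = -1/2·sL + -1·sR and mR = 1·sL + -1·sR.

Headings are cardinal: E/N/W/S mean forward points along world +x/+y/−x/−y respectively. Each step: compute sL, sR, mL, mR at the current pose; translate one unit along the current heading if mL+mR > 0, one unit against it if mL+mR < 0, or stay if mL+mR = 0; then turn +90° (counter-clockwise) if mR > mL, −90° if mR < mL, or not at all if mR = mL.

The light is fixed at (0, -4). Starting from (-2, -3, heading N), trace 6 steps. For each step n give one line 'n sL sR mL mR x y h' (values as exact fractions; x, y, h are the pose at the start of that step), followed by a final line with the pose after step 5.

0 90/41 90/17 -4455/697 -2160/697 -2 -3 N
1 45/17 45/17 -135/34 0 -2 -4 W
2 90/13 18/5 -459/65 216/65 -1 -4 S
3 9/2 45/4 -27/2 -27/4 -1 -3 E
4 90/41 90/17 -4455/697 -2160/697 -2 -3 N
5 45/17 45/17 -135/34 0 -2 -4 W
final -1 -4 S

n=0: pose=(-2,-3,N); sL=90/41, sR=90/17; mL=-4455/697, mR=-2160/697; mL+mR=-6615/697 → advance -1; mR−mL=135/41 → turn +1·90°
n=1: pose=(-2,-4,W); sL=45/17, sR=45/17; mL=-135/34, mR=0; mL+mR=-135/34 → advance -1; mR−mL=135/34 → turn +1·90°
n=2: pose=(-1,-4,S); sL=90/13, sR=18/5; mL=-459/65, mR=216/65; mL+mR=-243/65 → advance -1; mR−mL=135/13 → turn +1·90°
n=3: pose=(-1,-3,E); sL=9/2, sR=45/4; mL=-27/2, mR=-27/4; mL+mR=-81/4 → advance -1; mR−mL=27/4 → turn +1·90°
n=4: pose=(-2,-3,N); sL=90/41, sR=90/17; mL=-4455/697, mR=-2160/697; mL+mR=-6615/697 → advance -1; mR−mL=135/41 → turn +1·90°
n=5: pose=(-2,-4,W); sL=45/17, sR=45/17; mL=-135/34, mR=0; mL+mR=-135/34 → advance -1; mR−mL=135/34 → turn +1·90°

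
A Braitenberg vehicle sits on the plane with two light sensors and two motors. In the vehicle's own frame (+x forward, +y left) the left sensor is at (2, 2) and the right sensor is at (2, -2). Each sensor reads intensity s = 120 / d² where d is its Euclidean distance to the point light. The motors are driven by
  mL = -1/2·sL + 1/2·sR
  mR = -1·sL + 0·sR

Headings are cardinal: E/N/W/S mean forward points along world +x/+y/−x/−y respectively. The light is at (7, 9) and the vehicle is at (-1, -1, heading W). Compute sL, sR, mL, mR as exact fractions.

30/61 30/41 300/2501 -30/61

left sensor world pos  = (-3, -3); dL² = 244
right sensor world pos = (-3, 1); dR² = 164
sL = 120/244 = 30/61
sR = 120/164 = 30/41
mL = -1/2·sL + 1/2·sR = 300/2501
mR = -1·sL + 0·sR = -30/61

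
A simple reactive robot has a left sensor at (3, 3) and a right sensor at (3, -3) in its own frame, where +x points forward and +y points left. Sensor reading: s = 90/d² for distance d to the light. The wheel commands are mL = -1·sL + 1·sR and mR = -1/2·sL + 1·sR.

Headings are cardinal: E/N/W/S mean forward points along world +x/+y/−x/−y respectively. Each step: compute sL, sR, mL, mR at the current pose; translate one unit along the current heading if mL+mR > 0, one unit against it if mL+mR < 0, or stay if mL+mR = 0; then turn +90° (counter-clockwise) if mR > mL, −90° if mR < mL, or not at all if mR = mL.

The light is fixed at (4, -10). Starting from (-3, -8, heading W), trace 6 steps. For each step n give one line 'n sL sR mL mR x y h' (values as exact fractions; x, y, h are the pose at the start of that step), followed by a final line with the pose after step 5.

0 90/101 18/25 -432/2525 693/2525 -3 -8 W
1 45/13 45/61 -2160/793 -1575/1586 -4 -8 S
2 90/61 18/5 648/305 873/305 -4 -7 E
3 45/68 45/26 945/884 2475/1768 -3 -7 N
4 90/101 90/149 -4320/15049 2385/15049 -3 -6 W
5 9 45/41 -324/41 -279/82 -2 -6 S
final -2 -5 E

n=0: pose=(-3,-8,W); sL=90/101, sR=18/25; mL=-432/2525, mR=693/2525; mL+mR=261/2525 → advance +1; mR−mL=45/101 → turn +1·90°
n=1: pose=(-4,-8,S); sL=45/13, sR=45/61; mL=-2160/793, mR=-1575/1586; mL+mR=-5895/1586 → advance -1; mR−mL=45/26 → turn +1·90°
n=2: pose=(-4,-7,E); sL=90/61, sR=18/5; mL=648/305, mR=873/305; mL+mR=1521/305 → advance +1; mR−mL=45/61 → turn +1·90°
n=3: pose=(-3,-7,N); sL=45/68, sR=45/26; mL=945/884, mR=2475/1768; mL+mR=4365/1768 → advance +1; mR−mL=45/136 → turn +1·90°
n=4: pose=(-3,-6,W); sL=90/101, sR=90/149; mL=-4320/15049, mR=2385/15049; mL+mR=-1935/15049 → advance -1; mR−mL=45/101 → turn +1·90°
n=5: pose=(-2,-6,S); sL=9, sR=45/41; mL=-324/41, mR=-279/82; mL+mR=-927/82 → advance -1; mR−mL=9/2 → turn +1·90°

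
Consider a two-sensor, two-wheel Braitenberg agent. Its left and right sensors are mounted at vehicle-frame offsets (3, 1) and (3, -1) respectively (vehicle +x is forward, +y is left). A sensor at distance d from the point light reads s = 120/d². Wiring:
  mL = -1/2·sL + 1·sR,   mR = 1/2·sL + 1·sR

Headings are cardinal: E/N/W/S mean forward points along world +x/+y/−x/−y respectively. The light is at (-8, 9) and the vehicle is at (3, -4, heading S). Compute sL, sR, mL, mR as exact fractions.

left sensor world pos  = (4, -7); dL² = 400
right sensor world pos = (2, -7); dR² = 356
sL = 120/400 = 3/10
sR = 120/356 = 30/89
mL = -1/2·sL + 1·sR = 333/1780
mR = 1/2·sL + 1·sR = 867/1780

3/10 30/89 333/1780 867/1780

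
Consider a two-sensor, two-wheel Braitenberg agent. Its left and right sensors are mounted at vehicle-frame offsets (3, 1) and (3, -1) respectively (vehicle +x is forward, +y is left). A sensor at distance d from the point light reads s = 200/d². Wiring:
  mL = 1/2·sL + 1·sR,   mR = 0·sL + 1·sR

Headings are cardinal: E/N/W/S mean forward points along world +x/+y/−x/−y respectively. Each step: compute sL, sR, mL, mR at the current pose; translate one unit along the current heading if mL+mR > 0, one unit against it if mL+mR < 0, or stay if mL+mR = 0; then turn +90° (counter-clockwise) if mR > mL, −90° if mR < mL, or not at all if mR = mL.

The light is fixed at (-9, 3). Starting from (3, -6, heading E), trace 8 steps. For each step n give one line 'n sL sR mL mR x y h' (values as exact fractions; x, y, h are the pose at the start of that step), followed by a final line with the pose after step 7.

0 200/289 8/13 3612/3757 8/13 3 -6 E
1 10/17 25/36 605/612 25/36 4 -6 S
2 200/221 200/181 62300/40001 200/181 4 -7 W
3 20/17 100/109 2790/1853 100/109 3 -7 N
4 200/289 8/13 3612/3757 8/13 3 -6 E
5 10/17 25/36 605/612 25/36 4 -6 S
6 200/221 200/181 62300/40001 200/181 4 -7 W
7 20/17 100/109 2790/1853 100/109 3 -7 N
final 3 -6 E

n=0: pose=(3,-6,E); sL=200/289, sR=8/13; mL=3612/3757, mR=8/13; mL+mR=5924/3757 → advance +1; mR−mL=-100/289 → turn -1·90°
n=1: pose=(4,-6,S); sL=10/17, sR=25/36; mL=605/612, mR=25/36; mL+mR=515/306 → advance +1; mR−mL=-5/17 → turn -1·90°
n=2: pose=(4,-7,W); sL=200/221, sR=200/181; mL=62300/40001, mR=200/181; mL+mR=106500/40001 → advance +1; mR−mL=-100/221 → turn -1·90°
n=3: pose=(3,-7,N); sL=20/17, sR=100/109; mL=2790/1853, mR=100/109; mL+mR=4490/1853 → advance +1; mR−mL=-10/17 → turn -1·90°
n=4: pose=(3,-6,E); sL=200/289, sR=8/13; mL=3612/3757, mR=8/13; mL+mR=5924/3757 → advance +1; mR−mL=-100/289 → turn -1·90°
n=5: pose=(4,-6,S); sL=10/17, sR=25/36; mL=605/612, mR=25/36; mL+mR=515/306 → advance +1; mR−mL=-5/17 → turn -1·90°
n=6: pose=(4,-7,W); sL=200/221, sR=200/181; mL=62300/40001, mR=200/181; mL+mR=106500/40001 → advance +1; mR−mL=-100/221 → turn -1·90°
n=7: pose=(3,-7,N); sL=20/17, sR=100/109; mL=2790/1853, mR=100/109; mL+mR=4490/1853 → advance +1; mR−mL=-10/17 → turn -1·90°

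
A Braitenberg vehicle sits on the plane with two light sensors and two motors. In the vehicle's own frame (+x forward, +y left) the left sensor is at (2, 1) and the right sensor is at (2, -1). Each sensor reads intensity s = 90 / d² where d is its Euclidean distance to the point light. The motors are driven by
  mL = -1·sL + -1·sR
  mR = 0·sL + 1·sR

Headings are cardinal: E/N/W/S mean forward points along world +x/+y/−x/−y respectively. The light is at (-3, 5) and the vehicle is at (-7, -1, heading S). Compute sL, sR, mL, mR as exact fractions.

90/73 90/89 -14580/6497 90/89

left sensor world pos  = (-6, -3); dL² = 73
right sensor world pos = (-8, -3); dR² = 89
sL = 90/73 = 90/73
sR = 90/89 = 90/89
mL = -1·sL + -1·sR = -14580/6497
mR = 0·sL + 1·sR = 90/89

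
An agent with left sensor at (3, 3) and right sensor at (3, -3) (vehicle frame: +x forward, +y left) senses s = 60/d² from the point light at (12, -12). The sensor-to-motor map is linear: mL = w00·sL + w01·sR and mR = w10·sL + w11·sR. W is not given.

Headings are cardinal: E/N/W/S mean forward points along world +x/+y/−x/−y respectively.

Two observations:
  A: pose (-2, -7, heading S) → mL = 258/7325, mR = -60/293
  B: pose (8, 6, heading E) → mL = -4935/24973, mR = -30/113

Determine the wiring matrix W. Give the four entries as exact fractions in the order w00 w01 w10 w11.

obs A: pose=(-2,-7,S) → sL=12/25, sR=60/293, mL=258/7325, mR=-60/293
obs B: pose=(8,6,E) → sL=30/221, sR=30/113, mL=-4935/24973, mR=-30/113
sensor matrix S = [[12/25, 60/293], [30/221, 30/113]]; det S = 3645216/36585445
solve [mL_A; mL_B] = S·[w00; w01] and [mR_A; mR_B] = S·[w10; w11]:
  w00 = 1/2, w01 = -1, w10 = 0, w11 = -1

1/2 -1 0 -1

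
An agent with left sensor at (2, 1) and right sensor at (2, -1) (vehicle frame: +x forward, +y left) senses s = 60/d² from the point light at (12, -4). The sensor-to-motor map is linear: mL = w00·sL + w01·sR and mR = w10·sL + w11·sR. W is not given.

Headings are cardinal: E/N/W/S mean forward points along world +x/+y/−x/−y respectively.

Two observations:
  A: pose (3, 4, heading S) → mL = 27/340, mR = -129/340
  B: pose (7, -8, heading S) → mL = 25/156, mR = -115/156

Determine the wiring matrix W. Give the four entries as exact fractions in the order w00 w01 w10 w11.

1/2 -1/2 -1 1/2

obs A: pose=(3,4,S) → sL=3/5, sR=15/34, mL=27/340, mR=-129/340
obs B: pose=(7,-8,S) → sL=15/13, sR=5/6, mL=25/156, mR=-115/156
sensor matrix S = [[3/5, 15/34], [15/13, 5/6]]; det S = -2/221
solve [mL_A; mL_B] = S·[w00; w01] and [mR_A; mR_B] = S·[w10; w11]:
  w00 = 1/2, w01 = -1/2, w10 = -1, w11 = 1/2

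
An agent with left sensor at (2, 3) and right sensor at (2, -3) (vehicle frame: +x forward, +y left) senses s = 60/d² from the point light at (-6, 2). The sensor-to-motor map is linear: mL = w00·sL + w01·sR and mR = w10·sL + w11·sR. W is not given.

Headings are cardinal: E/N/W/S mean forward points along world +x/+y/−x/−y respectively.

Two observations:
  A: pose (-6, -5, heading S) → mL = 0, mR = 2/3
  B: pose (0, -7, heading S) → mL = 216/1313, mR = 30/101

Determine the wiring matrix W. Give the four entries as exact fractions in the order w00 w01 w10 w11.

-1 1 1 0

obs A: pose=(-6,-5,S) → sL=2/3, sR=2/3, mL=0, mR=2/3
obs B: pose=(0,-7,S) → sL=30/101, sR=6/13, mL=216/1313, mR=30/101
sensor matrix S = [[2/3, 2/3], [30/101, 6/13]]; det S = 144/1313
solve [mL_A; mL_B] = S·[w00; w01] and [mR_A; mR_B] = S·[w10; w11]:
  w00 = -1, w01 = 1, w10 = 1, w11 = 0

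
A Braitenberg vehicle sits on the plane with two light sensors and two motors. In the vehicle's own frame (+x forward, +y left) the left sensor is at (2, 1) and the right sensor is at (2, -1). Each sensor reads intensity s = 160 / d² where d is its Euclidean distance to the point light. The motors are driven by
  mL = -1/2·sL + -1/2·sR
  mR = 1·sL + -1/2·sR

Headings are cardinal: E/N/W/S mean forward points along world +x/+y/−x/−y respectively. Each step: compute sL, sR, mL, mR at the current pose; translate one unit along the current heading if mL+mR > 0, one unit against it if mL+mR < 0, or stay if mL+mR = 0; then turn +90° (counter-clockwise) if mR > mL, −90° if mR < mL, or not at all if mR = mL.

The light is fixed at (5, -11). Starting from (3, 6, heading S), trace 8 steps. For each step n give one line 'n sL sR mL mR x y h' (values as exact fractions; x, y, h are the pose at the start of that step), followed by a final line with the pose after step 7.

0 80/113 80/117 -9200/13221 4840/13221 3 6 S
1 160/361 160/289 -52000/104329 17360/104329 3 7 E
2 5/13 40/101 -1025/2626 245/1313 2 7 N
3 160/281 160/349 -50400/98069 33360/98069 2 6 W
4 80/113 80/117 -9200/13221 4840/13221 3 6 S
5 160/361 160/289 -52000/104329 17360/104329 3 7 E
6 5/13 40/101 -1025/2626 245/1313 2 7 N
7 160/281 160/349 -50400/98069 33360/98069 2 6 W
final 3 6 S

n=0: pose=(3,6,S); sL=80/113, sR=80/117; mL=-9200/13221, mR=4840/13221; mL+mR=-4360/13221 → advance -1; mR−mL=120/113 → turn +1·90°
n=1: pose=(3,7,E); sL=160/361, sR=160/289; mL=-52000/104329, mR=17360/104329; mL+mR=-34640/104329 → advance -1; mR−mL=240/361 → turn +1·90°
n=2: pose=(2,7,N); sL=5/13, sR=40/101; mL=-1025/2626, mR=245/1313; mL+mR=-535/2626 → advance -1; mR−mL=15/26 → turn +1·90°
n=3: pose=(2,6,W); sL=160/281, sR=160/349; mL=-50400/98069, mR=33360/98069; mL+mR=-17040/98069 → advance -1; mR−mL=240/281 → turn +1·90°
n=4: pose=(3,6,S); sL=80/113, sR=80/117; mL=-9200/13221, mR=4840/13221; mL+mR=-4360/13221 → advance -1; mR−mL=120/113 → turn +1·90°
n=5: pose=(3,7,E); sL=160/361, sR=160/289; mL=-52000/104329, mR=17360/104329; mL+mR=-34640/104329 → advance -1; mR−mL=240/361 → turn +1·90°
n=6: pose=(2,7,N); sL=5/13, sR=40/101; mL=-1025/2626, mR=245/1313; mL+mR=-535/2626 → advance -1; mR−mL=15/26 → turn +1·90°
n=7: pose=(2,6,W); sL=160/281, sR=160/349; mL=-50400/98069, mR=33360/98069; mL+mR=-17040/98069 → advance -1; mR−mL=240/281 → turn +1·90°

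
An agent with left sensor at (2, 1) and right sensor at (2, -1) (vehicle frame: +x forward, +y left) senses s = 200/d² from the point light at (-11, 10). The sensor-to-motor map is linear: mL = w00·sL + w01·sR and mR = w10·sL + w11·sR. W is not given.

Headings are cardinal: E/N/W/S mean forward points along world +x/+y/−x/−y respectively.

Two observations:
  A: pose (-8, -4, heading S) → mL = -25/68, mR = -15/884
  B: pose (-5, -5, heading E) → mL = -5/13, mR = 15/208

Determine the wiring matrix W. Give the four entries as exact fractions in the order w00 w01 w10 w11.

-1/2 0 1/2 -1/2

obs A: pose=(-8,-4,S) → sL=25/34, sR=10/13, mL=-25/68, mR=-15/884
obs B: pose=(-5,-5,E) → sL=10/13, sR=5/8, mL=-5/13, mR=15/208
sensor matrix S = [[25/34, 10/13], [10/13, 5/8]]; det S = -6075/45968
solve [mL_A; mL_B] = S·[w00; w01] and [mR_A; mR_B] = S·[w10; w11]:
  w00 = -1/2, w01 = 0, w10 = 1/2, w11 = -1/2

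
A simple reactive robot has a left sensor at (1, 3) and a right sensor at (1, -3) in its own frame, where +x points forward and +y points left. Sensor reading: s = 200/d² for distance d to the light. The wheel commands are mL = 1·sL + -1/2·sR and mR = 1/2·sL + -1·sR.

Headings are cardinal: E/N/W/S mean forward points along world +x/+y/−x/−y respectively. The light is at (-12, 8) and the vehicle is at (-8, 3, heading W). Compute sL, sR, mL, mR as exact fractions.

left sensor world pos  = (-9, 0); dL² = 73
right sensor world pos = (-9, 6); dR² = 13
sL = 200/73 = 200/73
sR = 200/13 = 200/13
mL = 1·sL + -1/2·sR = -4700/949
mR = 1/2·sL + -1·sR = -13300/949

200/73 200/13 -4700/949 -13300/949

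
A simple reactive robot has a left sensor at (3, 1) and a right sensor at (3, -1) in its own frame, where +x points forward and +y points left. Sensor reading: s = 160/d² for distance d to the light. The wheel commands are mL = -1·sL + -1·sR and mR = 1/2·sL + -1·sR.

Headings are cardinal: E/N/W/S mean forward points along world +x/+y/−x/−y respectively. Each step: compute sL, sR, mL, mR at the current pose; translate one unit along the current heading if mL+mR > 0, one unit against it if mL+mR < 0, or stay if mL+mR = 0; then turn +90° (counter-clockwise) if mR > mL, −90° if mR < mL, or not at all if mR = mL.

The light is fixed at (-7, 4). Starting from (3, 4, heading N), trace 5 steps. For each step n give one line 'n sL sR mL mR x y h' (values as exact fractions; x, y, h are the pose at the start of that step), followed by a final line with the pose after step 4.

0 16/9 16/13 -352/117 -40/117 3 4 N
1 160/53 160/49 -16320/2597 -4560/2597 3 3 W
2 1 40/29 -69/29 -51/58 4 3 S
3 160/197 160/197 -320/197 -80/197 4 4 E
4 16/9 16/13 -352/117 -40/117 3 4 N
final 3 3 W

n=0: pose=(3,4,N); sL=16/9, sR=16/13; mL=-352/117, mR=-40/117; mL+mR=-392/117 → advance -1; mR−mL=8/3 → turn +1·90°
n=1: pose=(3,3,W); sL=160/53, sR=160/49; mL=-16320/2597, mR=-4560/2597; mL+mR=-20880/2597 → advance -1; mR−mL=240/53 → turn +1·90°
n=2: pose=(4,3,S); sL=1, sR=40/29; mL=-69/29, mR=-51/58; mL+mR=-189/58 → advance -1; mR−mL=3/2 → turn +1·90°
n=3: pose=(4,4,E); sL=160/197, sR=160/197; mL=-320/197, mR=-80/197; mL+mR=-400/197 → advance -1; mR−mL=240/197 → turn +1·90°
n=4: pose=(3,4,N); sL=16/9, sR=16/13; mL=-352/117, mR=-40/117; mL+mR=-392/117 → advance -1; mR−mL=8/3 → turn +1·90°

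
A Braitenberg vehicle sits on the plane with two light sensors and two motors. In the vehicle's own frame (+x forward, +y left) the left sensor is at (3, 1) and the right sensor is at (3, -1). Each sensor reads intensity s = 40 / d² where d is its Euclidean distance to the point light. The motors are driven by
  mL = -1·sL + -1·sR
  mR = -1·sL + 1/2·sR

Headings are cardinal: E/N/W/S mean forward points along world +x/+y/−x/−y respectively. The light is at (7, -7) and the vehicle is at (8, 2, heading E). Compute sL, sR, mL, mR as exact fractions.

left sensor world pos  = (11, 3); dL² = 116
right sensor world pos = (11, 1); dR² = 80
sL = 40/116 = 10/29
sR = 40/80 = 1/2
mL = -1·sL + -1·sR = -49/58
mR = -1·sL + 1/2·sR = -11/116

10/29 1/2 -49/58 -11/116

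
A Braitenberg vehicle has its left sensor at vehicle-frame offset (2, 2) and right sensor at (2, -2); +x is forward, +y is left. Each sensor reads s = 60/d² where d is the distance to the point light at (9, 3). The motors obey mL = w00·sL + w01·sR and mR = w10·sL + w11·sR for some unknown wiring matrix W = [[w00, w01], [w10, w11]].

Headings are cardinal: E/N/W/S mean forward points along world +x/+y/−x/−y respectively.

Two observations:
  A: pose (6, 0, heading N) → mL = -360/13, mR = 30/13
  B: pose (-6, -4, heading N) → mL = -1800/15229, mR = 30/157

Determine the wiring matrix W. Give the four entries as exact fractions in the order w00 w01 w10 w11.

obs A: pose=(6,0,N) → sL=30/13, sR=30, mL=-360/13, mR=30/13
obs B: pose=(-6,-4,N) → sL=30/157, sR=30/97, mL=-1800/15229, mR=30/157
sensor matrix S = [[30/13, 30], [30/157, 30/97]]; det S = -993600/197977
solve [mL_A; mL_B] = S·[w00; w01] and [mR_A; mR_B] = S·[w10; w11]:
  w00 = 1, w01 = -1, w10 = 1, w11 = 0

1 -1 1 0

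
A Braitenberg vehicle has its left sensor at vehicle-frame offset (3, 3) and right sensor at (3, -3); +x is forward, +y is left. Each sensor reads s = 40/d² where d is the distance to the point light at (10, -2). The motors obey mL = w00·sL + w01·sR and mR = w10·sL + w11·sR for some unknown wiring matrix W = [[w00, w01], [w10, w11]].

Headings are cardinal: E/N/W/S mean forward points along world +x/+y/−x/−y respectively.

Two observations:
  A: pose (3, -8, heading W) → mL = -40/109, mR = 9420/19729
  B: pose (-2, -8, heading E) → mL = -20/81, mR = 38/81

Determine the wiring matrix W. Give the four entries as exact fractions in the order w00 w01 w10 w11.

obs A: pose=(3,-8,W) → sL=40/181, sR=40/109, mL=-40/109, mR=9420/19729
obs B: pose=(-2,-8,E) → sL=4/9, sR=20/81, mL=-20/81, mR=38/81
sensor matrix S = [[40/181, 40/109], [4/9, 20/81]]; det S = -173440/1598049
solve [mL_A; mL_B] = S·[w00; w01] and [mR_A; mR_B] = S·[w10; w11]:
  w00 = 0, w01 = -1, w10 = 1/2, w11 = 1

0 -1 1/2 1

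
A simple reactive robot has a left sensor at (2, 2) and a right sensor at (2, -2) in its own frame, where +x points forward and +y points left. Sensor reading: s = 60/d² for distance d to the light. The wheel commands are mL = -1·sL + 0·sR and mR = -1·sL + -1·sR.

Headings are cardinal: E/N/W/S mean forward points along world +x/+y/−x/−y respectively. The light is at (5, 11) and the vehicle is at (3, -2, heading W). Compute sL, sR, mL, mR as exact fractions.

60/241 60/137 -60/241 -22680/33017

left sensor world pos  = (1, -4); dL² = 241
right sensor world pos = (1, 0); dR² = 137
sL = 60/241 = 60/241
sR = 60/137 = 60/137
mL = -1·sL + 0·sR = -60/241
mR = -1·sL + -1·sR = -22680/33017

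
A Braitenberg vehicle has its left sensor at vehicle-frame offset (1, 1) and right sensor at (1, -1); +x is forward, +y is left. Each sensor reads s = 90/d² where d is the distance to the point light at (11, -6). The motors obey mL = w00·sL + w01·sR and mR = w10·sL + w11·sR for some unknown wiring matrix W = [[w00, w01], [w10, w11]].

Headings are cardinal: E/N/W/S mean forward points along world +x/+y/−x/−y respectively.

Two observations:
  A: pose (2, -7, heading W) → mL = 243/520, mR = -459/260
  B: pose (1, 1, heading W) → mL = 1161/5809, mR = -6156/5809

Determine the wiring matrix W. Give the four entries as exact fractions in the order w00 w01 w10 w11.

obs A: pose=(2,-7,W) → sL=45/52, sR=9/10, mL=243/520, mR=-459/260
obs B: pose=(1,1,W) → sL=90/157, sR=18/37, mL=1161/5809, mR=-6156/5809
sensor matrix S = [[45/52, 9/10], [90/157, 18/37]]; det S = -14337/151034
solve [mL_A; mL_B] = S·[w00; w01] and [mR_A; mR_B] = S·[w10; w11]:
  w00 = -1/2, w01 = 1, w10 = -1, w11 = -1

-1/2 1 -1 -1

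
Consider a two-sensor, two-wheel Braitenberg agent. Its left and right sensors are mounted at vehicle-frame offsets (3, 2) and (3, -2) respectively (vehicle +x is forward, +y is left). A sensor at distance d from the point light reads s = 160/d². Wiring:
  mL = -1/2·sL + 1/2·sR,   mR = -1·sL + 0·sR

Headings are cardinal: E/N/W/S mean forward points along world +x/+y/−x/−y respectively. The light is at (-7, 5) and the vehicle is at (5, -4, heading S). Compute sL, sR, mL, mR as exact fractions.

left sensor world pos  = (7, -7); dL² = 340
right sensor world pos = (3, -7); dR² = 244
sL = 160/340 = 8/17
sR = 160/244 = 40/61
mL = -1/2·sL + 1/2·sR = 96/1037
mR = -1·sL + 0·sR = -8/17

8/17 40/61 96/1037 -8/17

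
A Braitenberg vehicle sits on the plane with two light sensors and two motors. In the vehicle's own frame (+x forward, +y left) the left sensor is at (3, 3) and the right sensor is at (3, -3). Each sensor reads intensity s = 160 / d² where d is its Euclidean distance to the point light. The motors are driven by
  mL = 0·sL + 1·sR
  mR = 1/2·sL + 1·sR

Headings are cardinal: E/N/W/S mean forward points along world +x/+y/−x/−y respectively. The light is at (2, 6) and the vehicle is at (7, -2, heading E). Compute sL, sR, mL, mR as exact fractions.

left sensor world pos  = (10, 1); dL² = 89
right sensor world pos = (10, -5); dR² = 185
sL = 160/89 = 160/89
sR = 160/185 = 32/37
mL = 0·sL + 1·sR = 32/37
mR = 1/2·sL + 1·sR = 5808/3293

160/89 32/37 32/37 5808/3293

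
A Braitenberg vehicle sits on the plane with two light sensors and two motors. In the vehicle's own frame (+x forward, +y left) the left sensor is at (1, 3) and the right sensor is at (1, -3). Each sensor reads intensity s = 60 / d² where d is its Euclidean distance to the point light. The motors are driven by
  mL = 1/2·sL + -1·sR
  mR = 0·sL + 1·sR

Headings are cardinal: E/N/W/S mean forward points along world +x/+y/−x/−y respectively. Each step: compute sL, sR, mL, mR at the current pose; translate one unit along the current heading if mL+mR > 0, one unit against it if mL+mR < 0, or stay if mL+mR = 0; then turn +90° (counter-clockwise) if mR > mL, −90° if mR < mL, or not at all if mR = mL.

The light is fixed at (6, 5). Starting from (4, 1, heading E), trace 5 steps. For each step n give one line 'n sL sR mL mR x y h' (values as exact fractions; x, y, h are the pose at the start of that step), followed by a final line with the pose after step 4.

0 30 6/5 69/5 6/5 4 1 E
1 60/29 60/41 -510/1189 60/41 5 1 S
2 15 15/16 105/16 15/16 5 0 E
3 4/3 4/3 -2/3 4/3 6 0 S
4 6 30/41 93/41 30/41 6 -1 E
final 7 -1 S

n=0: pose=(4,1,E); sL=30, sR=6/5; mL=69/5, mR=6/5; mL+mR=15 → advance +1; mR−mL=-63/5 → turn -1·90°
n=1: pose=(5,1,S); sL=60/29, sR=60/41; mL=-510/1189, mR=60/41; mL+mR=30/29 → advance +1; mR−mL=2250/1189 → turn +1·90°
n=2: pose=(5,0,E); sL=15, sR=15/16; mL=105/16, mR=15/16; mL+mR=15/2 → advance +1; mR−mL=-45/8 → turn -1·90°
n=3: pose=(6,0,S); sL=4/3, sR=4/3; mL=-2/3, mR=4/3; mL+mR=2/3 → advance +1; mR−mL=2 → turn +1·90°
n=4: pose=(6,-1,E); sL=6, sR=30/41; mL=93/41, mR=30/41; mL+mR=3 → advance +1; mR−mL=-63/41 → turn -1·90°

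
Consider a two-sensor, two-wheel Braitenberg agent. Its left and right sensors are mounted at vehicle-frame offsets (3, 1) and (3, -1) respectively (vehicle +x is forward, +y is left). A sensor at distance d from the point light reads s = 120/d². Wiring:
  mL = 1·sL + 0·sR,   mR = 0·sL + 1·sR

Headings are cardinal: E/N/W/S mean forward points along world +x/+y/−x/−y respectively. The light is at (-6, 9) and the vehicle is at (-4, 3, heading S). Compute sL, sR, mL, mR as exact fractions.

4/3 60/41 4/3 60/41

left sensor world pos  = (-3, 0); dL² = 90
right sensor world pos = (-5, 0); dR² = 82
sL = 120/90 = 4/3
sR = 120/82 = 60/41
mL = 1·sL + 0·sR = 4/3
mR = 0·sL + 1·sR = 60/41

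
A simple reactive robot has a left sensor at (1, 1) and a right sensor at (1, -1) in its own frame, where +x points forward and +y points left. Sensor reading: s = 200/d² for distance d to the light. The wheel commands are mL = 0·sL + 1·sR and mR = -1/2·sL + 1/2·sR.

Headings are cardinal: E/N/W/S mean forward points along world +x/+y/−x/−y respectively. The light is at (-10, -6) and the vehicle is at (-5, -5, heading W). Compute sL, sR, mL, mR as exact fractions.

25/2 10 10 -5/4

left sensor world pos  = (-6, -6); dL² = 16
right sensor world pos = (-6, -4); dR² = 20
sL = 200/16 = 25/2
sR = 200/20 = 10
mL = 0·sL + 1·sR = 10
mR = -1/2·sL + 1/2·sR = -5/4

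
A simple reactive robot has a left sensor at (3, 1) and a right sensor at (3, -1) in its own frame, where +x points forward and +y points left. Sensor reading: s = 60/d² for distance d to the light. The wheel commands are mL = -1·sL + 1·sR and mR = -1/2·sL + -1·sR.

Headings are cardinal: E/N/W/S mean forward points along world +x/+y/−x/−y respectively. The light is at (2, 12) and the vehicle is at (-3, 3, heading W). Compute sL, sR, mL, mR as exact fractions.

15/41 15/32 135/1312 -855/1312

left sensor world pos  = (-6, 2); dL² = 164
right sensor world pos = (-6, 4); dR² = 128
sL = 60/164 = 15/41
sR = 60/128 = 15/32
mL = -1·sL + 1·sR = 135/1312
mR = -1/2·sL + -1·sR = -855/1312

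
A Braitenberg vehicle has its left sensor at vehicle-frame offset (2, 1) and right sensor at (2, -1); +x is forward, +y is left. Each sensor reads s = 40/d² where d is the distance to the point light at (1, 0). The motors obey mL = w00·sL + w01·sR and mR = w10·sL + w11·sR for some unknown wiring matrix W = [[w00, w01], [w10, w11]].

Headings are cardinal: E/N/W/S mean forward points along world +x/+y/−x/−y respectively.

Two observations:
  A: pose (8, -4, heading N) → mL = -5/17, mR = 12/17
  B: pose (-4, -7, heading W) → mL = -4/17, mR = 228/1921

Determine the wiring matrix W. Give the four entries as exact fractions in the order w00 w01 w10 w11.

obs A: pose=(8,-4,N) → sL=1, sR=10/17, mL=-5/17, mR=12/17
obs B: pose=(-4,-7,W) → sL=40/113, sR=8/17, mL=-4/17, mR=228/1921
sensor matrix S = [[1, 10/17], [40/113, 8/17]]; det S = 504/1921
solve [mL_A; mL_B] = S·[w00; w01] and [mR_A; mR_B] = S·[w10; w11]:
  w00 = 0, w01 = -1/2, w10 = 1, w11 = -1/2

0 -1/2 1 -1/2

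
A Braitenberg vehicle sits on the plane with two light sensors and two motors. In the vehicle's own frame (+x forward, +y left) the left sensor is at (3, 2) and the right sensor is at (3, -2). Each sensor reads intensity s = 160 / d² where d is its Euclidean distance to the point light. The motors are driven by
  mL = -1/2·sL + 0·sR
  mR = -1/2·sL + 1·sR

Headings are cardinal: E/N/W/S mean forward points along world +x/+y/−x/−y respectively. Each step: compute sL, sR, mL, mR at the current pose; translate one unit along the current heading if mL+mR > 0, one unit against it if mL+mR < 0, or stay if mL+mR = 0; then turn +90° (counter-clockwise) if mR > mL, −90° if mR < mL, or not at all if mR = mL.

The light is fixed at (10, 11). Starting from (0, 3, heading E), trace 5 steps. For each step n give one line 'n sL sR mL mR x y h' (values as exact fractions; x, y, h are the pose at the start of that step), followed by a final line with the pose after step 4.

0 32/17 160/149 -16/17 336/2533 0 3 E
1 80/97 80/53 -40/97 5640/5141 -1 3 N
2 160/277 160/221 -80/277 26640/61217 -1 4 W
3 4/5 20/37 -2/5 26/185 -2 4 S
4 160/97 32/29 -80/97 784/2813 -2 5 E
final -3 5 N

n=0: pose=(0,3,E); sL=32/17, sR=160/149; mL=-16/17, mR=336/2533; mL+mR=-2048/2533 → advance -1; mR−mL=160/149 → turn +1·90°
n=1: pose=(-1,3,N); sL=80/97, sR=80/53; mL=-40/97, mR=5640/5141; mL+mR=3520/5141 → advance +1; mR−mL=80/53 → turn +1·90°
n=2: pose=(-1,4,W); sL=160/277, sR=160/221; mL=-80/277, mR=26640/61217; mL+mR=8960/61217 → advance +1; mR−mL=160/221 → turn +1·90°
n=3: pose=(-2,4,S); sL=4/5, sR=20/37; mL=-2/5, mR=26/185; mL+mR=-48/185 → advance -1; mR−mL=20/37 → turn +1·90°
n=4: pose=(-2,5,E); sL=160/97, sR=32/29; mL=-80/97, mR=784/2813; mL+mR=-1536/2813 → advance -1; mR−mL=32/29 → turn +1·90°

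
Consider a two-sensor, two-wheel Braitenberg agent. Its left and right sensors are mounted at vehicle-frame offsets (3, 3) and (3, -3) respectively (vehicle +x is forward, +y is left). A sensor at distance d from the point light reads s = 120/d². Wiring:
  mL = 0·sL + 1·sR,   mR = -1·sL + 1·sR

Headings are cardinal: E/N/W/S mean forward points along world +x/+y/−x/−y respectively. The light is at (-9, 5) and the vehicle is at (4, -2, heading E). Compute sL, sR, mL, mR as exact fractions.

left sensor world pos  = (7, 1); dL² = 272
right sensor world pos = (7, -5); dR² = 356
sL = 120/272 = 15/34
sR = 120/356 = 30/89
mL = 0·sL + 1·sR = 30/89
mR = -1·sL + 1·sR = -315/3026

15/34 30/89 30/89 -315/3026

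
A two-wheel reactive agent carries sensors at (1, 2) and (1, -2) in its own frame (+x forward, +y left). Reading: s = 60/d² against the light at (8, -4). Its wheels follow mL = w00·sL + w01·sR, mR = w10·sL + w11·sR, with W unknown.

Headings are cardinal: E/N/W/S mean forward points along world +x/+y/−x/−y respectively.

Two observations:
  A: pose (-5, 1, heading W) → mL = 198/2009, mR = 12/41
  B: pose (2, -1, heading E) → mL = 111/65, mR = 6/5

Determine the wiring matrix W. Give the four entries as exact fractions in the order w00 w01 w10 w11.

-1/2 1 1 0

obs A: pose=(-5,1,W) → sL=12/41, sR=12/49, mL=198/2009, mR=12/41
obs B: pose=(2,-1,E) → sL=6/5, sR=30/13, mL=111/65, mR=6/5
sensor matrix S = [[12/41, 12/49], [6/5, 30/13]]; det S = 49824/130585
solve [mL_A; mL_B] = S·[w00; w01] and [mR_A; mR_B] = S·[w10; w11]:
  w00 = -1/2, w01 = 1, w10 = 1, w11 = 0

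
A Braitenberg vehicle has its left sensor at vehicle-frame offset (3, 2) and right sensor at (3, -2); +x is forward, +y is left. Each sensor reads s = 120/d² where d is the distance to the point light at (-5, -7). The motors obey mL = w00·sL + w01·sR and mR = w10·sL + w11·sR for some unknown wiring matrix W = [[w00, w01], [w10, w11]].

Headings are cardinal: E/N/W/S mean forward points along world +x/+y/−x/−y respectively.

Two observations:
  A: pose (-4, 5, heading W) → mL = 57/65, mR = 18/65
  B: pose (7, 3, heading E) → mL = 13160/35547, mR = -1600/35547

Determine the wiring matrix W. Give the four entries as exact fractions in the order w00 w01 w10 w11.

1/2 1/2 1/2 -1/2

obs A: pose=(-4,5,W) → sL=15/13, sR=3/5, mL=57/65, mR=18/65
obs B: pose=(7,3,E) → sL=40/123, sR=120/289, mL=13160/35547, mR=-1600/35547
sensor matrix S = [[15/13, 3/5], [40/123, 120/289]]; det S = 43744/154037
solve [mL_A; mL_B] = S·[w00; w01] and [mR_A; mR_B] = S·[w10; w11]:
  w00 = 1/2, w01 = 1/2, w10 = 1/2, w11 = -1/2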